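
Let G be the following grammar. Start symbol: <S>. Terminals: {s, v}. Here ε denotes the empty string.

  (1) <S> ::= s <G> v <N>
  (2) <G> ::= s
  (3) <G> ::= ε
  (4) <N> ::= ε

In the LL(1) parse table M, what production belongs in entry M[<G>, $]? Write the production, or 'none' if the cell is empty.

none

FIRST(<S>) = {s}
FIRST(<G>) = {ε, s}
FIRST(<N>) = {ε}
FOLLOW(<S>) includes $ since <S> is the start symbol.
FOLLOW(<G>): in <S>::=s <G> v <N>, <G> is followed by v <N> with FIRST {v}. Thus FOLLOW(<G>) = {v}.
For <G> ::= s: FIRST(s) = {s}, so it goes in M[<G>, t] for t ∈ {s}.
For <G> ::= ε: FIRST(ε) = {ε}, so it goes in M[<G>, t] for t ∈ {}; since ε ∈ FIRST, also for every t ∈ FOLLOW(<G>) = {v}.
None of these place a production in M[<G>, $].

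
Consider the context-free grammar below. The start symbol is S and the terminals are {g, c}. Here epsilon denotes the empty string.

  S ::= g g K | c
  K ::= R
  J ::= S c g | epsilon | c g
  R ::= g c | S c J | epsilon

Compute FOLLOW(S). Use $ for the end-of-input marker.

FIRST(S) = {c, g}
FIRST(J) = {epsilon, c, g}  (via S c g)
FIRST(R) = {epsilon, c, g}  (via S c J)
FIRST(K) = {epsilon, c, g}  (via R)
FOLLOW(S) includes $ since S is the start symbol.
FOLLOW(S): in J::=S c g, S is followed by c g with FIRST {c}; in R::=S c J, S is followed by c J with FIRST {c}. Thus FOLLOW(S) = {$, c}.
FOLLOW(K): in S::=g g K, the suffix after K is empty, so FOLLOW(K) ⊇ FOLLOW(S) = {$, c}. Thus FOLLOW(K) = {$, c}.
FOLLOW(R): in K::=R, the suffix after R is empty, so FOLLOW(R) ⊇ FOLLOW(K) = {$, c}. Thus FOLLOW(R) = {$, c}.
FOLLOW(J): in R::=S c J, the suffix after J is empty, so FOLLOW(J) ⊇ FOLLOW(R) = {$, c}. Thus FOLLOW(J) = {$, c}.

{$, c}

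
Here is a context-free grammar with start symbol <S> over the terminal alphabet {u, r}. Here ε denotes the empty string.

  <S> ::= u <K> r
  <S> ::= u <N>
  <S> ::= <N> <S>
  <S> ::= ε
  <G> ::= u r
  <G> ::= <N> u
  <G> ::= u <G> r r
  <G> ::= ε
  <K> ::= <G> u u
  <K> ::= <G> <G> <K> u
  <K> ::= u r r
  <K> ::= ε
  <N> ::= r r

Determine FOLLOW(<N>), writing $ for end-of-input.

{$, r, u}

FIRST(<N>) = {r}
FIRST(<S>) = {ε, r, u}  (via <N> <S>)
FIRST(<G>) = {ε, r, u}  (via <N> u)
FIRST(<K>) = {ε, r, u}  (via <G> u u, <G> <G> <K> u)
FOLLOW(<S>) includes $ since <S> is the start symbol.
FOLLOW(<S>): in <S>::=<N> <S>, the suffix after <S> is empty (adds nothing new). Thus FOLLOW(<S>) = {$}.
FOLLOW(<G>): in <G>::=u <G> r r, <G> is followed by r r with FIRST {r}; in <K>::=<G> u u, <G> is followed by u u with FIRST {u}; in <K>::=<G> <G> <K> u (occurrence 1), <G> is followed by <G> <K> u with FIRST {r, u}; in <K>::=<G> <G> <K> u (occurrence 2), <G> is followed by <K> u with FIRST {r, u}. Thus FOLLOW(<G>) = {r, u}.
FOLLOW(<K>): in <S>::=u <K> r, <K> is followed by r with FIRST {r}; in <K>::=<G> <G> <K> u, <K> is followed by u with FIRST {u}. Thus FOLLOW(<K>) = {r, u}.
FOLLOW(<N>): in <S>::=u <N>, the suffix after <N> is empty, so FOLLOW(<N>) ⊇ FOLLOW(<S>) = {$}; in <S>::=<N> <S>, <N> is followed by <S> with FIRST {ε, r, u}; in <S>::=<N> <S>, the suffix after <N> is nullable, so FOLLOW(<N>) ⊇ FOLLOW(<S>) = {$}; in <G>::=<N> u, <N> is followed by u with FIRST {u}. Thus FOLLOW(<N>) = {$, r, u}.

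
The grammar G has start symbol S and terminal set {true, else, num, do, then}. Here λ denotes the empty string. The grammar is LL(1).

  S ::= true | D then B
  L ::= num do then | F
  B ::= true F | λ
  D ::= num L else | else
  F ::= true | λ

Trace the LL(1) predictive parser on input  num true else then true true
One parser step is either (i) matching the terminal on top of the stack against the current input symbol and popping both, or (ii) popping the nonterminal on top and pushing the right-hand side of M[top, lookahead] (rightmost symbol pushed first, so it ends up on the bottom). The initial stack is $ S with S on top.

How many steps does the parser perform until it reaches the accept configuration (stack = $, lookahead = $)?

12

      Stack                Input                           Action
   1  $ S                  num true else then true true $  expand S ::= D then B
   2  $ B then D           num true else then true true $  expand D ::= num L else
   3  $ B then else L num  num true else then true true $  match num
   4  $ B then else L      true else then true true $      expand L ::= F
   5  $ B then else F      true else then true true $      expand F ::= true
   6  $ B then else true   true else then true true $      match true
   7  $ B then else        else then true true $           match else
   8  $ B then             then true true $                match then
   9  $ B                  true true $                     expand B ::= true F
  10  $ F true             true true $                     match true
  11  $ F                  true $                          expand F ::= true
  12  $ true               true $                          match true
Accept reached after 12 steps.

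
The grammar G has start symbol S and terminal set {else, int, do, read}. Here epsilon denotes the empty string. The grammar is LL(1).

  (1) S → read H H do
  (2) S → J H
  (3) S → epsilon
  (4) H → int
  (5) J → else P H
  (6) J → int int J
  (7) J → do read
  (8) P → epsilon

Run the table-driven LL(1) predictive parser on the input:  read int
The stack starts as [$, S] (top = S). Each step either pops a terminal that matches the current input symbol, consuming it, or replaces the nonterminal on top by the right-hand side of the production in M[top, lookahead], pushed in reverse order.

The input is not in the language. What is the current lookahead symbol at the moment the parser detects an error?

$

     Stack          Input       Action
  1  $ S            read int $  expand S → read H H do
  2  $ do H H read  read int $  match read
  3  $ do H H       int $       expand H → int
  4  $ do H int     int $       match int
  5  $ do H         $           error: M[H, $] is empty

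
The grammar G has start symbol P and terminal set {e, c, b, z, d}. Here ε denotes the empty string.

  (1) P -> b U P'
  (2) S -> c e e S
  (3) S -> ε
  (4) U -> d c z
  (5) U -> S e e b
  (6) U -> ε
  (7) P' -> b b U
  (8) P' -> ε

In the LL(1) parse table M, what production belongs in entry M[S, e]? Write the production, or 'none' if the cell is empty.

FIRST(P): from P->b U P' we get {b}. So FIRST(P) = {b}.
FIRST(S): from S->c e e S we get {c}; from S->ε we get {ε}. So FIRST(S) = {ε, c}.
FIRST(P'): from P'->b b U we get {b}; from P'->ε we get {ε}. So FIRST(P') = {ε, b}.
FIRST(U): from U->d c z we get {d}; from U->S e e b we get {c, e}; from U->ε we get {ε}. So FIRST(U) = {ε, c, d, e}.
FOLLOW(P) includes $ since P is the start symbol.
FOLLOW(S): in S->c e e S, the suffix after S is empty (adds nothing new); in U->S e e b, S is followed by e e b with FIRST {e}. Thus FOLLOW(S) = {e}.
For S -> c e e S: FIRST(c e e S) = {c}, so it goes in M[S, t] for t ∈ {c}.
For S -> ε: FIRST(ε) = {ε}, so it goes in M[S, t] for t ∈ {}; since ε ∈ FIRST, also for every t ∈ FOLLOW(S) = {e}.

S -> ε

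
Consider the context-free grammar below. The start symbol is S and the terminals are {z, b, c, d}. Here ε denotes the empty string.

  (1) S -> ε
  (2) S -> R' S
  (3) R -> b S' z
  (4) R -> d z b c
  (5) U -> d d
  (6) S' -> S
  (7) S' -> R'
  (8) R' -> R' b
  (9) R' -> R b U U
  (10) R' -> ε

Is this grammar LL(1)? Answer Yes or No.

FIRST(S) = {ε, b, d}
FIRST(R) = {b, d}
FIRST(U) = {d}
FIRST(S') = {ε, b, d}
FIRST(R') = {ε, b, d}
FOLLOW(S) = {$, z}
FOLLOW(R) = {b}
FOLLOW(U) = {$, b, d, z}
FOLLOW(S') = {z}
FOLLOW(R') = {$, b, d, z}
Cell M[R', b] receives both R' -> R' b and R' -> R b U U and R' -> ε — the grammar is not LL(1).

No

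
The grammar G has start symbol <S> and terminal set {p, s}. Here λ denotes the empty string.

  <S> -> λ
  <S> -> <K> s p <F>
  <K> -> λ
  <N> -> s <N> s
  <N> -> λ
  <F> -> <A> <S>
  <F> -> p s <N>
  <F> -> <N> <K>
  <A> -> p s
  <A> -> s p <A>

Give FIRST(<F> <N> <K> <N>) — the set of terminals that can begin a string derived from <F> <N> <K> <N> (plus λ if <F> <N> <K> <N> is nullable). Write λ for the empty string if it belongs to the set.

FIRST(<K>) = {λ}
FIRST(<N>) = {λ, s}
FIRST(<A>) = {p, s}
FIRST(<S>) = {λ, s}  (via <K> s p <F>)
FIRST(<F>) = {λ, p, s}  (via <A> <S>, <N> <K>)
FIRST(<F> <N> <K> <N>): take FIRST of each symbol in turn, carrying on past any symbol whose FIRST contains λ; result {λ, p, s}.

{λ, p, s}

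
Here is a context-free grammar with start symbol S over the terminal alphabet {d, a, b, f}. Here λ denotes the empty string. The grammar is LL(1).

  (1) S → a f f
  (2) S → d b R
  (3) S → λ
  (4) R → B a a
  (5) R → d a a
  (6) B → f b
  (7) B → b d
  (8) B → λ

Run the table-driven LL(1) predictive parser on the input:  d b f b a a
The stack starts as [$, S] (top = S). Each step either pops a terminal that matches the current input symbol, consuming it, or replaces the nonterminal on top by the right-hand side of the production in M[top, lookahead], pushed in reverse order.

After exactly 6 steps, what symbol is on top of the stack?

b

     Stack      Input          Action
  1  $ S        d b f b a a $  expand S → d b R
  2  $ R b d    d b f b a a $  match d
  3  $ R b      b f b a a $    match b
  4  $ R        f b a a $      expand R → B a a
  5  $ a a B    f b a a $      expand B → f b
  6  $ a a b f  f b a a $      match f
Stack after step 6: $ a a b (top = b).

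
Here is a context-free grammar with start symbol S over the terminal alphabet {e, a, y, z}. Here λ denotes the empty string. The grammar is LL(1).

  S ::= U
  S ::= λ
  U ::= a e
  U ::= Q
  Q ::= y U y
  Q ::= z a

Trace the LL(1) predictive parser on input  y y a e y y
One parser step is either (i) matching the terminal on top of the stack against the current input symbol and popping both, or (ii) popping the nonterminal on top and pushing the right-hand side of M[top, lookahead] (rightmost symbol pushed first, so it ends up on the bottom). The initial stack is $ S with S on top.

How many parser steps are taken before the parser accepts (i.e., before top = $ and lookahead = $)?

      Stack      Input          Action
   1  $ S        y y a e y y $  expand S ::= U
   2  $ U        y y a e y y $  expand U ::= Q
   3  $ Q        y y a e y y $  expand Q ::= y U y
   4  $ y U y    y y a e y y $  match y
   5  $ y U      y a e y y $    expand U ::= Q
   6  $ y Q      y a e y y $    expand Q ::= y U y
   7  $ y y U y  y a e y y $    match y
   8  $ y y U    a e y y $      expand U ::= a e
   9  $ y y e a  a e y y $      match a
  10  $ y y e    e y y $        match e
  11  $ y y      y y $          match y
  12  $ y        y $            match y
Accept reached after 12 steps.

12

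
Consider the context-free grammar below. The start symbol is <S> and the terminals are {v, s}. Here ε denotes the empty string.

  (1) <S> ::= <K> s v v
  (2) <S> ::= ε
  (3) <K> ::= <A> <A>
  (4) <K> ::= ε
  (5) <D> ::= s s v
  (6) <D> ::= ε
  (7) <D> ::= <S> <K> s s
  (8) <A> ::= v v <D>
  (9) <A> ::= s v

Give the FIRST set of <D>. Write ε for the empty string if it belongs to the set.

{ε, s, v}

FIRST(<A>): from <A>::=v v <D> we get {v}; from <A>::=s v we get {s}. So FIRST(<A>) = {s, v}.
FIRST(<K>): from <K>::=<A> <A> we get {s, v}; from <K>::=ε we get {ε}. So FIRST(<K>) = {ε, s, v}.
FIRST(<S>): from <S>::=<K> s v v we get {s, v}; from <S>::=ε we get {ε}. So FIRST(<S>) = {ε, s, v}.
FIRST(<D>): from <D>::=s s v we get {s}; from <D>::=ε we get {ε}; from <D>::=<S> <K> s s we get {s, v}. So FIRST(<D>) = {ε, s, v}.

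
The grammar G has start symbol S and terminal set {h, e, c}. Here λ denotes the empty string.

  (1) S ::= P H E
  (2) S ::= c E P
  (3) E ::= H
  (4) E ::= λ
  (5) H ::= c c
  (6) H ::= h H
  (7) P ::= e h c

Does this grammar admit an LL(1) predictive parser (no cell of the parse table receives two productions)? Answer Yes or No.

Yes

FIRST(S) = {c, e}
FIRST(E) = {λ, c, h}
FIRST(H) = {c, h}
FIRST(P) = {e}
FOLLOW(S) = {$}
FOLLOW(E) = {$, e}
FOLLOW(H) = {$, c, e, h}
FOLLOW(P) = {$, c, h}
Each cell of M receives at most one production.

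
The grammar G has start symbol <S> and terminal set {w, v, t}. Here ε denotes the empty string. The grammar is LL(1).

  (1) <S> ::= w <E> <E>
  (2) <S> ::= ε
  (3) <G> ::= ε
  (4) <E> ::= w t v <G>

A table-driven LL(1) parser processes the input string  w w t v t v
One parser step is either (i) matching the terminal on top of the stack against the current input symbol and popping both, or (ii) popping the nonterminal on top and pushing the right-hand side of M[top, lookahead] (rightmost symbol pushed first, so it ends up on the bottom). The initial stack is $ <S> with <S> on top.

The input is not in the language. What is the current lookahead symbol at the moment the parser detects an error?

t

     Stack            Input          Action
  1  $ <S>            w w t v t v $  expand <S> ::= w <E> <E>
  2  $ <E> <E> w      w w t v t v $  match w
  3  $ <E> <E>        w t v t v $    expand <E> ::= w t v <G>
  4  $ <E> <G> v t w  w t v t v $    match w
  5  $ <E> <G> v t    t v t v $      match t
  6  $ <E> <G> v      v t v $        match v
  7  $ <E> <G>        t v $          error: M[<G>, t] is empty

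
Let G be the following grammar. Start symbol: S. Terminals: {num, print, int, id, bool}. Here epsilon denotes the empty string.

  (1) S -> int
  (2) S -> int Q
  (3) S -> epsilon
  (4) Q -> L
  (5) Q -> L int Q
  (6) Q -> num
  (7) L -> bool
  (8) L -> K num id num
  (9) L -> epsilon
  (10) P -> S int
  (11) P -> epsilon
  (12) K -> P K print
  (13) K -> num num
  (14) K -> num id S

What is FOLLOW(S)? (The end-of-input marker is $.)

FIRST(S) = {epsilon, int}
FIRST(P) = {epsilon, int}  (via S int)
FIRST(K) = {int, num}  (via P K print)
FIRST(L) = {epsilon, bool, int, num}  (via K num id num)
FIRST(Q) = {epsilon, bool, int, num}  (via L, L int Q)
FOLLOW(S) includes $ since S is the start symbol.
FOLLOW(P): in K->P K print, P is followed by K print with FIRST {int, num}. Thus FOLLOW(P) = {int, num}.
FOLLOW(K): in L->K num id num, K is followed by num id num with FIRST {num}; in K->P K print, K is followed by print with FIRST {print}. Thus FOLLOW(K) = {num, print}.
FOLLOW(S): in P->S int, S is followed by int with FIRST {int}; in K->num id S, the suffix after S is empty, so FOLLOW(S) ⊇ FOLLOW(K) = {num, print}. Thus FOLLOW(S) = {$, int, num, print}.
FOLLOW(Q): in S->int Q, the suffix after Q is empty, so FOLLOW(Q) ⊇ FOLLOW(S) = {$, int, num, print}; in Q->L int Q, the suffix after Q is empty (adds nothing new). Thus FOLLOW(Q) = {$, int, num, print}.
FOLLOW(L): in Q->L, the suffix after L is empty, so FOLLOW(L) ⊇ FOLLOW(Q) = {$, int, num, print}; in Q->L int Q, L is followed by int Q with FIRST {int}. Thus FOLLOW(L) = {$, int, num, print}.

{$, int, num, print}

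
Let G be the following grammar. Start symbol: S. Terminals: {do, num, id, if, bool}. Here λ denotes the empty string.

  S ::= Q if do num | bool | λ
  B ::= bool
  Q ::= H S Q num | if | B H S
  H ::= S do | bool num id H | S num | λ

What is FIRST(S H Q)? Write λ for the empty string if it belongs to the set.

FIRST(B): from B::=bool we get {bool}. So FIRST(B) = {bool}.
FIRST(S): from S::=Q if do num we get {bool, do, if, num}; from S::=bool we get {bool}; from S::=λ we get {λ}. So FIRST(S) = {λ, bool, do, if, num}.
FIRST(H): from H::=S do we get {bool, do, if, num}; from H::=bool num id H we get {bool}; from H::=S num we get {bool, do, if, num}; from H::=λ we get {λ}. So FIRST(H) = {λ, bool, do, if, num}.
FIRST(Q): from Q::=H S Q num we get {bool, do, if, num}; from Q::=if we get {if}; from Q::=B H S we get {bool}. So FIRST(Q) = {bool, do, if, num}.
FIRST(S H Q): take FIRST of each symbol in turn, carrying on past any symbol whose FIRST contains λ; result {bool, do, if, num}.

{bool, do, if, num}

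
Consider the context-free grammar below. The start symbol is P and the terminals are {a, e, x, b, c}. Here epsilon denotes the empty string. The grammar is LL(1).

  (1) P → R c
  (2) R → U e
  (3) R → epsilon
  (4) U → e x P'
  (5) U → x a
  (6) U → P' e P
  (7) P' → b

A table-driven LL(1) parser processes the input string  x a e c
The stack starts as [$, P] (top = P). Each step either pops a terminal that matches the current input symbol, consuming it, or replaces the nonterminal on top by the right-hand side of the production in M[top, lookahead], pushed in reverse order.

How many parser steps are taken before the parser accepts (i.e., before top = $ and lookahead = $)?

7

step 1: stack=$ P  input=x a e c $  — expand P → R c
step 2: stack=$ c R  input=x a e c $  — expand R → U e
step 3: stack=$ c e U  input=x a e c $  — expand U → x a
step 4: stack=$ c e a x  input=x a e c $  — match x
step 5: stack=$ c e a  input=a e c $  — match a
step 6: stack=$ c e  input=e c $  — match e
step 7: stack=$ c  input=c $  — match c
Accept reached after 7 steps.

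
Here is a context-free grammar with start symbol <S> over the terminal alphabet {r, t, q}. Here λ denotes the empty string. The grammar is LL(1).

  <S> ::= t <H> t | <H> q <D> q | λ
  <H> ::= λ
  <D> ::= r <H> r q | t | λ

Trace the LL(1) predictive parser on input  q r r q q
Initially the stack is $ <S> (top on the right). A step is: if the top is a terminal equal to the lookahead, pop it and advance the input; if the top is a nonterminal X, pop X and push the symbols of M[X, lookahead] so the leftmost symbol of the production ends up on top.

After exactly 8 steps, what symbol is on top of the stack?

q

step 1: stack=$ <S>  input=q r r q q $  — expand <S> ::= <H> q <D> q
step 2: stack=$ q <D> q <H>  input=q r r q q $  — expand <H> ::= λ
step 3: stack=$ q <D> q  input=q r r q q $  — match q
step 4: stack=$ q <D>  input=r r q q $  — expand <D> ::= r <H> r q
step 5: stack=$ q q r <H> r  input=r r q q $  — match r
step 6: stack=$ q q r <H>  input=r q q $  — expand <H> ::= λ
step 7: stack=$ q q r  input=r q q $  — match r
step 8: stack=$ q q  input=q q $  — match q
Stack after step 8: $ q (top = q).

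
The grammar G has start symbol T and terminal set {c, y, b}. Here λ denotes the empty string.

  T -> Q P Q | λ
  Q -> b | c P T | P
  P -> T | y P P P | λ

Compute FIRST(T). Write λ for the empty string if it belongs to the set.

{λ, b, c, y}

FIRST(T): from T->Q P Q we get {λ, b, c, y}; from T->λ we get {λ}. So FIRST(T) = {λ, b, c, y}.
FIRST(P): from P->T we get {λ, b, c, y}; from P->y P P P we get {y}; from P->λ we get {λ}. So FIRST(P) = {λ, b, c, y}.
FIRST(Q): from Q->b we get {b}; from Q->c P T we get {c}; from Q->P we get {λ, b, c, y}. So FIRST(Q) = {λ, b, c, y}.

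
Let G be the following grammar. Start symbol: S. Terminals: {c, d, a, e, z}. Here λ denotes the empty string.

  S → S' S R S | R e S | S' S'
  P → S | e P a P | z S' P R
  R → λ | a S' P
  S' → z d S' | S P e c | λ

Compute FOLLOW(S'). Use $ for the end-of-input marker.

FIRST(R): from R→λ we get {λ}; from R→a S' P we get {a}. So FIRST(R) = {λ, a}.
FIRST(S): from S→S' S R S we get {λ, a, e, z}; from S→R e S we get {a, e}; from S→S' S' we get {λ, a, e, z}. So FIRST(S) = {λ, a, e, z}.
FIRST(P): from P→S we get {λ, a, e, z}; from P→e P a P we get {e}; from P→z S' P R we get {z}. So FIRST(P) = {λ, a, e, z}.
FIRST(S'): from S'→z d S' we get {z}; from S'→S P e c we get {a, e, z}; from S'→λ we get {λ}. So FIRST(S') = {λ, a, e, z}.
FOLLOW(S) includes $ since S is the start symbol.
FOLLOW(S): in S→S' S R S (occurrence 1), S is followed by R S with FIRST {λ, a, e, z}; in S→S' S R S (occurrence 1), the suffix after S is nullable (adds nothing new); in S→S' S R S (occurrence 2), the suffix after S is empty (adds nothing new); in S→R e S, the suffix after S is empty (adds nothing new); in P→S, the suffix after S is empty, so FOLLOW(S) ⊇ FOLLOW(P) = {$, a, e, z}; in S'→S P e c, S is followed by P e c with FIRST {a, e, z}. Thus FOLLOW(S) = {$, a, e, z}.
FOLLOW(P): in P→e P a P (occurrence 1), P is followed by a P with FIRST {a}; in P→e P a P (occurrence 2), the suffix after P is empty (adds nothing new); in P→z S' P R, P is followed by R with FIRST {λ, a}; in P→z S' P R, the suffix after P is nullable (adds nothing new); in R→a S' P, the suffix after P is empty, so FOLLOW(P) ⊇ FOLLOW(R) = {$, a, e, z}; in S'→S P e c, P is followed by e c with FIRST {e}. Thus FOLLOW(P) = {$, a, e, z}.
FOLLOW(R): in S→S' S R S, R is followed by S with FIRST {λ, a, e, z}; in S→S' S R S, the suffix after R is nullable, so FOLLOW(R) ⊇ FOLLOW(S) = {$, a, e, z}; in S→R e S, R is followed by e S with FIRST {e}; in P→z S' P R, the suffix after R is empty, so FOLLOW(R) ⊇ FOLLOW(P) = {$, a, e, z}. Thus FOLLOW(R) = {$, a, e, z}.
FOLLOW(S'): in S→S' S R S, S' is followed by S R S with FIRST {λ, a, e, z}; in S→S' S R S, the suffix after S' is nullable, so FOLLOW(S') ⊇ FOLLOW(S) = {$, a, e, z}; in S→S' S' (occurrence 1), S' is followed by S' with FIRST {λ, a, e, z}; in S→S' S' (occurrence 1), the suffix after S' is nullable, so FOLLOW(S') ⊇ FOLLOW(S) = {$, a, e, z}; in S→S' S' (occurrence 2), the suffix after S' is empty, so FOLLOW(S') ⊇ FOLLOW(S) = {$, a, e, z}; in P→z S' P R, S' is followed by P R with FIRST {λ, a, e, z}; in P→z S' P R, the suffix after S' is nullable, so FOLLOW(S') ⊇ FOLLOW(P) = {$, a, e, z}; in R→a S' P, S' is followed by P with FIRST {λ, a, e, z}; in R→a S' P, the suffix after S' is nullable, so FOLLOW(S') ⊇ FOLLOW(R) = {$, a, e, z}; in S'→z d S', the suffix after S' is empty (adds nothing new). Thus FOLLOW(S') = {$, a, e, z}.

{$, a, e, z}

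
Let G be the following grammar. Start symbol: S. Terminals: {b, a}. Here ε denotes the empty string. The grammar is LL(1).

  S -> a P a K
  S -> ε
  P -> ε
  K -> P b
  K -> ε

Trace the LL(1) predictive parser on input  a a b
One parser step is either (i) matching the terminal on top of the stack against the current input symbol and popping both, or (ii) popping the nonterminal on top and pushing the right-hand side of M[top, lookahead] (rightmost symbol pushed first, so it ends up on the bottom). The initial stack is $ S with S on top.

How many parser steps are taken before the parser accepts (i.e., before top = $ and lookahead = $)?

7

step 1: stack=$ S  input=a a b $  — expand S -> a P a K
step 2: stack=$ K a P a  input=a a b $  — match a
step 3: stack=$ K a P  input=a b $  — expand P -> ε
step 4: stack=$ K a  input=a b $  — match a
step 5: stack=$ K  input=b $  — expand K -> P b
step 6: stack=$ b P  input=b $  — expand P -> ε
step 7: stack=$ b  input=b $  — match b
Accept reached after 7 steps.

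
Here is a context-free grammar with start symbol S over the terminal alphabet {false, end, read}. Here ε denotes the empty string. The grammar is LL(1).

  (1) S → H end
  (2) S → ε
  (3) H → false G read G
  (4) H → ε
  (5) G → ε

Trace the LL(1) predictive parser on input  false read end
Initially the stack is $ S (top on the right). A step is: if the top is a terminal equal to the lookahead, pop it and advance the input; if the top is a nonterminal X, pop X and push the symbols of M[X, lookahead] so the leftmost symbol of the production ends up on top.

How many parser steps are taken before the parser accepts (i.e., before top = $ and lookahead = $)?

7

step 1: stack=$ S  input=false read end $  — expand S → H end
step 2: stack=$ end H  input=false read end $  — expand H → false G read G
step 3: stack=$ end G read G false  input=false read end $  — match false
step 4: stack=$ end G read G  input=read end $  — expand G → ε
step 5: stack=$ end G read  input=read end $  — match read
step 6: stack=$ end G  input=end $  — expand G → ε
step 7: stack=$ end  input=end $  — match end
Accept reached after 7 steps.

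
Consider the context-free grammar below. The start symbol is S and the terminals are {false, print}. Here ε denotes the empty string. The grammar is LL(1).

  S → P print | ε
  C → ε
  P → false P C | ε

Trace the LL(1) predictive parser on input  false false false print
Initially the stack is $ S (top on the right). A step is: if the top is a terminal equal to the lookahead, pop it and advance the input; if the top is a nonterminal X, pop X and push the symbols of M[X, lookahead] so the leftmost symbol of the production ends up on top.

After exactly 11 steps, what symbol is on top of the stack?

step 1: stack=$ S  input=false false false print $  — expand S → P print
step 2: stack=$ print P  input=false false false print $  — expand P → false P C
step 3: stack=$ print C P false  input=false false false print $  — match false
step 4: stack=$ print C P  input=false false print $  — expand P → false P C
step 5: stack=$ print C C P false  input=false false print $  — match false
step 6: stack=$ print C C P  input=false print $  — expand P → false P C
step 7: stack=$ print C C C P false  input=false print $  — match false
step 8: stack=$ print C C C P  input=print $  — expand P → ε
step 9: stack=$ print C C C  input=print $  — expand C → ε
step 10: stack=$ print C C  input=print $  — expand C → ε
step 11: stack=$ print C  input=print $  — expand C → ε
Stack after step 11: $ print (top = print).

print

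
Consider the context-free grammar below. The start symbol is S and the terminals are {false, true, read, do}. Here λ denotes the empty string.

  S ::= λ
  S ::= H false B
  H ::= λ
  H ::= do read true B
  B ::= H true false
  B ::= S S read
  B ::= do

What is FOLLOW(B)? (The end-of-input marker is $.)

{$, do, false, read, true}

FIRST(H): from H::=λ we get {λ}; from H::=do read true B we get {do}. So FIRST(H) = {λ, do}.
FIRST(S): from S::=λ we get {λ}; from S::=H false B we get {do, false}. So FIRST(S) = {λ, do, false}.
FIRST(B): from B::=H true false we get {do, true}; from B::=S S read we get {do, false, read}; from B::=do we get {do}. So FIRST(B) = {do, false, read, true}.
FOLLOW(S) includes $ since S is the start symbol.
FOLLOW(S): in B::=S S read (occurrence 1), S is followed by S read with FIRST {do, false, read}; in B::=S S read (occurrence 2), S is followed by read with FIRST {read}. Thus FOLLOW(S) = {$, do, false, read}.
FOLLOW(H): in S::=H false B, H is followed by false B with FIRST {false}; in B::=H true false, H is followed by true false with FIRST {true}. Thus FOLLOW(H) = {false, true}.
FOLLOW(B): in S::=H false B, the suffix after B is empty, so FOLLOW(B) ⊇ FOLLOW(S) = {$, do, false, read}; in H::=do read true B, the suffix after B is empty, so FOLLOW(B) ⊇ FOLLOW(H) = {false, true}. Thus FOLLOW(B) = {$, do, false, read, true}.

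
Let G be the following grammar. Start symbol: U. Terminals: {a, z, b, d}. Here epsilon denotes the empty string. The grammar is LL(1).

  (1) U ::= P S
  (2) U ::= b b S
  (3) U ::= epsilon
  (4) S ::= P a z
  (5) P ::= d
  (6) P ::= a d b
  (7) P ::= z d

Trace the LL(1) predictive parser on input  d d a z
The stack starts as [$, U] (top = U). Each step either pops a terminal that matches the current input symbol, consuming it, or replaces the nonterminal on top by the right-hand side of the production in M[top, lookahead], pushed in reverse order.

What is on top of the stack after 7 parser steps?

     Stack    Input      Action
  1  $ U      d d a z $  expand U ::= P S
  2  $ S P    d d a z $  expand P ::= d
  3  $ S d    d d a z $  match d
  4  $ S      d a z $    expand S ::= P a z
  5  $ z a P  d a z $    expand P ::= d
  6  $ z a d  d a z $    match d
  7  $ z a    a z $      match a
Stack after step 7: $ z (top = z).

z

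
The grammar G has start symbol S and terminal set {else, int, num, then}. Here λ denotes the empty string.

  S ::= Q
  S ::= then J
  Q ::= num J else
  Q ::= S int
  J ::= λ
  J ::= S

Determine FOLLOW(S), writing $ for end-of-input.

{$, else, int}

FIRST(S) = {num, then}  (via Q)
FIRST(Q) = {num, then}  (via S int)
FIRST(J) = {λ, num, then}  (via S)
FOLLOW(S) includes $ since S is the start symbol.
FOLLOW(S): in Q::=S int, S is followed by int with FIRST {int}; in J::=S, the suffix after S is empty, so FOLLOW(S) ⊇ FOLLOW(J) = {$, else, int}. Thus FOLLOW(S) = {$, else, int}.
FOLLOW(Q): in S::=Q, the suffix after Q is empty, so FOLLOW(Q) ⊇ FOLLOW(S) = {$, else, int}. Thus FOLLOW(Q) = {$, else, int}.
FOLLOW(J): in S::=then J, the suffix after J is empty, so FOLLOW(J) ⊇ FOLLOW(S) = {$, else, int}; in Q::=num J else, J is followed by else with FIRST {else}. Thus FOLLOW(J) = {$, else, int}.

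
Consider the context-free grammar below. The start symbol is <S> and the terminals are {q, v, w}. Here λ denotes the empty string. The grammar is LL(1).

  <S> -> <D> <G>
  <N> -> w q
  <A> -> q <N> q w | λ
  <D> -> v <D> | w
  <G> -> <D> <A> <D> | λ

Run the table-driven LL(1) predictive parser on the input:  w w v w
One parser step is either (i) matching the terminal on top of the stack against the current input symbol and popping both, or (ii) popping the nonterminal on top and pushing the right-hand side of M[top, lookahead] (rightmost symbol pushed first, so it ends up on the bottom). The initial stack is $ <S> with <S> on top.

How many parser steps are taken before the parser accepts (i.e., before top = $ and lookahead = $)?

      Stack          Input      Action
   1  $ <S>          w w v w $  expand <S> -> <D> <G>
   2  $ <G> <D>      w w v w $  expand <D> -> w
   3  $ <G> w        w w v w $  match w
   4  $ <G>          w v w $    expand <G> -> <D> <A> <D>
   5  $ <D> <A> <D>  w v w $    expand <D> -> w
   6  $ <D> <A> w    w v w $    match w
   7  $ <D> <A>      v w $      expand <A> -> λ
   8  $ <D>          v w $      expand <D> -> v <D>
   9  $ <D> v        v w $      match v
  10  $ <D>          w $        expand <D> -> w
  11  $ w            w $        match w
Accept reached after 11 steps.

11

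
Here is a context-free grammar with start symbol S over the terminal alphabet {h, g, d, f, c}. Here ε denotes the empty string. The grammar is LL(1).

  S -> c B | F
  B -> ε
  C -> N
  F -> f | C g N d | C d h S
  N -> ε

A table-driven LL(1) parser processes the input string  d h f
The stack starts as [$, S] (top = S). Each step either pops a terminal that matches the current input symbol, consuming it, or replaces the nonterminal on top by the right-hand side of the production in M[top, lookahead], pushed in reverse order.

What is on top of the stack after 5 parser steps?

h

step 1: stack=$ S  input=d h f $  — expand S -> F
step 2: stack=$ F  input=d h f $  — expand F -> C d h S
step 3: stack=$ S h d C  input=d h f $  — expand C -> N
step 4: stack=$ S h d N  input=d h f $  — expand N -> ε
step 5: stack=$ S h d  input=d h f $  — match d
Stack after step 5: $ S h (top = h).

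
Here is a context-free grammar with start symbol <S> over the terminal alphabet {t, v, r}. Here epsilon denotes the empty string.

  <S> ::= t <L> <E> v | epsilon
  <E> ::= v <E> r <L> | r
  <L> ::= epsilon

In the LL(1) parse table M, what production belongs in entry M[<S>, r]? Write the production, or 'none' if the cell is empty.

none

FIRST(<S>): from <S>::=t <L> <E> v we get {t}; from <S>::=epsilon we get {epsilon}. So FIRST(<S>) = {epsilon, t}.
FIRST(<E>): from <E>::=v <E> r <L> we get {v}; from <E>::=r we get {r}. So FIRST(<E>) = {r, v}.
FIRST(<L>): from <L>::=epsilon we get {epsilon}. So FIRST(<L>) = {epsilon}.
FOLLOW(<S>) includes $ since <S> is the start symbol.
FOLLOW(<S>): <S> appears on no right-hand side. Thus FOLLOW(<S>) = {$}.
For <S> ::= t <L> <E> v: FIRST(t <L> <E> v) = {t}, so it goes in M[<S>, t] for t ∈ {t}.
For <S> ::= epsilon: FIRST(epsilon) = {epsilon}, so it goes in M[<S>, t] for t ∈ {}; since epsilon ∈ FIRST, also for every t ∈ FOLLOW(<S>) = {$}.
None of these place a production in M[<S>, r].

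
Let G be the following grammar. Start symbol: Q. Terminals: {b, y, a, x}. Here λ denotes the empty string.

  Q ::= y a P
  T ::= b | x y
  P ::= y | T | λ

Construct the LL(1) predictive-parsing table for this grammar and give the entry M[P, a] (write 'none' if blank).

none

FIRST(Q) = {y}
FIRST(T) = {b, x}
FIRST(P) = {λ, b, x, y}  (via T)
FOLLOW(Q) includes $ since Q is the start symbol.
FOLLOW(Q): Q appears on no right-hand side. Thus FOLLOW(Q) = {$}.
FOLLOW(P): in Q::=y a P, the suffix after P is empty, so FOLLOW(P) ⊇ FOLLOW(Q) = {$}. Thus FOLLOW(P) = {$}.
For P ::= y: FIRST(y) = {y}, so it goes in M[P, t] for t ∈ {y}.
For P ::= T: FIRST(T) = {b, x}, so it goes in M[P, t] for t ∈ {b, x}.
For P ::= λ: FIRST(λ) = {λ}, so it goes in M[P, t] for t ∈ {}; since λ ∈ FIRST, also for every t ∈ FOLLOW(P) = {$}.
None of these place a production in M[P, a].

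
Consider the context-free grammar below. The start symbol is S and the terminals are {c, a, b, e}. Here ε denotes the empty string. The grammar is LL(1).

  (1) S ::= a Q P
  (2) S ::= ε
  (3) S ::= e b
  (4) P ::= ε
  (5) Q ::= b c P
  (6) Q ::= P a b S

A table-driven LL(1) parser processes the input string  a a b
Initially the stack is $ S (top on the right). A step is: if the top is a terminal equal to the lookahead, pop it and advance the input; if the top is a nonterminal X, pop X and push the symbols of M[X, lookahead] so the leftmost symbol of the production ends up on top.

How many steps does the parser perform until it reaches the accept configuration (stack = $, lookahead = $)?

8

step 1: stack=$ S  input=a a b $  — expand S ::= a Q P
step 2: stack=$ P Q a  input=a a b $  — match a
step 3: stack=$ P Q  input=a b $  — expand Q ::= P a b S
step 4: stack=$ P S b a P  input=a b $  — expand P ::= ε
step 5: stack=$ P S b a  input=a b $  — match a
step 6: stack=$ P S b  input=b $  — match b
step 7: stack=$ P S  input=$  — expand S ::= ε
step 8: stack=$ P  input=$  — expand P ::= ε
Accept reached after 8 steps.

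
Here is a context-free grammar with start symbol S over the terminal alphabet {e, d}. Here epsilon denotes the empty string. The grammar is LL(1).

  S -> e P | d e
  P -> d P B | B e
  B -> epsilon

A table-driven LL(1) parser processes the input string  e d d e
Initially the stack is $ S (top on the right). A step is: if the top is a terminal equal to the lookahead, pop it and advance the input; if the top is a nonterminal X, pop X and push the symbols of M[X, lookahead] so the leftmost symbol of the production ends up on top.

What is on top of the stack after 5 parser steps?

step 1: stack=$ S  input=e d d e $  — expand S -> e P
step 2: stack=$ P e  input=e d d e $  — match e
step 3: stack=$ P  input=d d e $  — expand P -> d P B
step 4: stack=$ B P d  input=d d e $  — match d
step 5: stack=$ B P  input=d e $  — expand P -> d P B
Stack after step 5: $ B B P d (top = d).

d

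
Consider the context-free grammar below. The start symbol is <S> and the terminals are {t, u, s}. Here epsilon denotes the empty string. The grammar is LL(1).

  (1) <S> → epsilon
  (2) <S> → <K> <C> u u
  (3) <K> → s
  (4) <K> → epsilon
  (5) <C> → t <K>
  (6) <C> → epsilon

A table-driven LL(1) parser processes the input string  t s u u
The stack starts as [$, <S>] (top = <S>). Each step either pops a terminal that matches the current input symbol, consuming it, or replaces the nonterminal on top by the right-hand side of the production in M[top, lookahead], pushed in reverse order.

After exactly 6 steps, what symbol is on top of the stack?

u

     Stack          Input      Action
  1  $ <S>          t s u u $  expand <S> → <K> <C> u u
  2  $ u u <C> <K>  t s u u $  expand <K> → epsilon
  3  $ u u <C>      t s u u $  expand <C> → t <K>
  4  $ u u <K> t    t s u u $  match t
  5  $ u u <K>      s u u $    expand <K> → s
  6  $ u u s        s u u $    match s
Stack after step 6: $ u u (top = u).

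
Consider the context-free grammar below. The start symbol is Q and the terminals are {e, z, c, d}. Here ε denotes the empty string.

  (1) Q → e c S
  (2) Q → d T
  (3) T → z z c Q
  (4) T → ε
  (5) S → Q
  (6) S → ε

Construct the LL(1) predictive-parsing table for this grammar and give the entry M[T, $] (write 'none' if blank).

FIRST(Q) = {d, e}
FIRST(T) = {ε, z}
FIRST(S) = {ε, d, e}  (via Q)
FOLLOW(Q) includes $ since Q is the start symbol.
FOLLOW(Q): in T→z z c Q, the suffix after Q is empty, so FOLLOW(Q) ⊇ FOLLOW(T) = {$}; in S→Q, the suffix after Q is empty, so FOLLOW(Q) ⊇ FOLLOW(S) = {$}. Thus FOLLOW(Q) = {$}.
FOLLOW(T): in Q→d T, the suffix after T is empty, so FOLLOW(T) ⊇ FOLLOW(Q) = {$}. Thus FOLLOW(T) = {$}.
For T → z z c Q: FIRST(z z c Q) = {z}, so it goes in M[T, t] for t ∈ {z}.
For T → ε: FIRST(ε) = {ε}, so it goes in M[T, t] for t ∈ {}; since ε ∈ FIRST, also for every t ∈ FOLLOW(T) = {$}.

T → ε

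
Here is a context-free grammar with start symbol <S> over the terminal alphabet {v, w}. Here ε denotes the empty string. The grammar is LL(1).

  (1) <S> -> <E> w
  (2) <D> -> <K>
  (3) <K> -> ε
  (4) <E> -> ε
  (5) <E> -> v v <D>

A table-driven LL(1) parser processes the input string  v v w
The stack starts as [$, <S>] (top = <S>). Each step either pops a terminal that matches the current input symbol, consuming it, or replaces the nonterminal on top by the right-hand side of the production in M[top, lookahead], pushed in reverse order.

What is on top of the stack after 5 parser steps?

     Stack        Input    Action
  1  $ <S>        v v w $  expand <S> -> <E> w
  2  $ w <E>      v v w $  expand <E> -> v v <D>
  3  $ w <D> v v  v v w $  match v
  4  $ w <D> v    v w $    match v
  5  $ w <D>      w $      expand <D> -> <K>
Stack after step 5: $ w <K> (top = <K>).

<K>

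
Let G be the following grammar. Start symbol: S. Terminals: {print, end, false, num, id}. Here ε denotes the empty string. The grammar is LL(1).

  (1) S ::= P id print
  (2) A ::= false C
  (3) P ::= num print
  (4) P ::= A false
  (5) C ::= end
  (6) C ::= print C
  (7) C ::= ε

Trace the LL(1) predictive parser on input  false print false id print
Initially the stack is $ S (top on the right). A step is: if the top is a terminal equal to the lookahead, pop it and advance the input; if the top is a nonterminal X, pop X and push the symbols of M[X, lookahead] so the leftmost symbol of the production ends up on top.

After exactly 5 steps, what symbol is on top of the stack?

print

     Stack                     Input                         Action
  1  $ S                       false print false id print $  expand S ::= P id print
  2  $ print id P              false print false id print $  expand P ::= A false
  3  $ print id false A        false print false id print $  expand A ::= false C
  4  $ print id false C false  false print false id print $  match false
  5  $ print id false C        print false id print $        expand C ::= print C
Stack after step 5: $ print id false C print (top = print).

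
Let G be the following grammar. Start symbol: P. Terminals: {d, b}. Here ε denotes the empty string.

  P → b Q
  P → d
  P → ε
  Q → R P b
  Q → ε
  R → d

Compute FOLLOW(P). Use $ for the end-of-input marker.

FIRST(P): from P→b Q we get {b}; from P→d we get {d}; from P→ε we get {ε}. So FIRST(P) = {ε, b, d}.
FIRST(R): from R→d we get {d}. So FIRST(R) = {d}.
FIRST(Q): from Q→R P b we get {d}; from Q→ε we get {ε}. So FIRST(Q) = {ε, d}.
FOLLOW(P) includes $ since P is the start symbol.
FOLLOW(P): in Q→R P b, P is followed by b with FIRST {b}. Thus FOLLOW(P) = {$, b}.
FOLLOW(Q): in P→b Q, the suffix after Q is empty, so FOLLOW(Q) ⊇ FOLLOW(P) = {$, b}. Thus FOLLOW(Q) = {$, b}.
FOLLOW(R): in Q→R P b, R is followed by P b with FIRST {b, d}. Thus FOLLOW(R) = {b, d}.

{$, b}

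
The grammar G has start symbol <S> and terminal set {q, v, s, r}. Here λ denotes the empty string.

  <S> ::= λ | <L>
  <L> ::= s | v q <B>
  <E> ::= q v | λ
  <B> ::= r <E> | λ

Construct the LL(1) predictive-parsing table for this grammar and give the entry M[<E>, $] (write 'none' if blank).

FIRST(<L>) = {s, v}
FIRST(<E>) = {λ, q}
FIRST(<B>) = {λ, r}
FIRST(<S>) = {λ, s, v}  (via <L>)
FOLLOW(<S>) includes $ since <S> is the start symbol.
FOLLOW(<B>): in <L>::=v q <B>, the suffix after <B> is empty, so FOLLOW(<B>) ⊇ FOLLOW(<L>) = {$}. Thus FOLLOW(<B>) = {$}.
FOLLOW(<E>): in <B>::=r <E>, the suffix after <E> is empty, so FOLLOW(<E>) ⊇ FOLLOW(<B>) = {$}. Thus FOLLOW(<E>) = {$}.
For <E> ::= q v: FIRST(q v) = {q}, so it goes in M[<E>, t] for t ∈ {q}.
For <E> ::= λ: FIRST(λ) = {λ}, so it goes in M[<E>, t] for t ∈ {}; since λ ∈ FIRST, also for every t ∈ FOLLOW(<E>) = {$}.

<E> ::= λ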